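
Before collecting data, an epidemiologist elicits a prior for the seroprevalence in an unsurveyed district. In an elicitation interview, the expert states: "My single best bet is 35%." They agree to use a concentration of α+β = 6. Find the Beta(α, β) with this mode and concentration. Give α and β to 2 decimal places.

α = 2.40, β = 3.60

For α,β > 1 the Beta mode is (α−1)/(α+β−2). With α+β = 6, the mode is (α−1)/4.
Set (α−1)/4 = 0.35 → α = 1 + 0.35·4 = 2.40.
β = 6 − α = 3.60.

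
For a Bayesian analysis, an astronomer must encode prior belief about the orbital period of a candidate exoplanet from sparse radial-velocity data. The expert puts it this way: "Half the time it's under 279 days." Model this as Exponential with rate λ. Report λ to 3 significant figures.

Exponential median = ln 2 / λ, so λ = ln 2 / 279.0 = 0.00248.

λ ≈ 0.00248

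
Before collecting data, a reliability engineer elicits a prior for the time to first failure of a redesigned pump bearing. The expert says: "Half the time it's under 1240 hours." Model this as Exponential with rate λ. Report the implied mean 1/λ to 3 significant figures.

mean ≈ 1790 hours

Exponential median = ln 2 / λ, so λ = ln 2 / 1240.0 = 0.000559.
Mean = 1/λ = 1790 hours.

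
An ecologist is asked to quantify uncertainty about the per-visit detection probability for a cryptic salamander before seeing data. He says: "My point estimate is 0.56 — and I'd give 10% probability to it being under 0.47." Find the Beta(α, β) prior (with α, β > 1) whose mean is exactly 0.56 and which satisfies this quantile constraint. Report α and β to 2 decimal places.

With mean 0.56 fixed, write α = 0.56s, β = 0.44s where s = α+β.
Need P(θ < 0.47) = 0.1 under Beta(0.56s, 0.44s). Normal approximation: (q−m)/√(m(1−m)/s) ≈ z_{0.1} = -1.28, so s ≈ 0.56·0.44·(-1.28)²/(0.47−0.56)² = 50.0.
At s = 50.0: P(θ<0.47) ≈ 0.101. Adjusting to match 0.1 gives s ≈ 50.20.
So α = 0.56·50.20 ≈ 28.11, β = 0.44·50.20 ≈ 22.09.

α ≈ 28.11, β ≈ 22.09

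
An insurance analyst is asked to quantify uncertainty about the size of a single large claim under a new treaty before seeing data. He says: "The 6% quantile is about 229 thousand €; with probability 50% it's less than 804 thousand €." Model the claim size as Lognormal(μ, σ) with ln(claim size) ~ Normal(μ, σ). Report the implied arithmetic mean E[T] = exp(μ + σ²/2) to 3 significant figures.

E[T] ≈ 1110 thousand €

If T ~ Lognormal(μ,σ) then ln T ~ Normal(μ,σ), so the p-quantile of ln T is μ + z_p·σ.
ln(229) = 5.434 and ln(804) = 6.69; z_{0.06} = -1.555, z_{0.5} = 0.
σ = (6.69 − 5.434)/(0 − (-1.555)) = 0.808.
μ = 5.434 − (-1.555)·0.808 = 6.690.
E[T] = exp(μ + σ²/2) = exp(6.690 + 0.3262) = 1110 thousand €.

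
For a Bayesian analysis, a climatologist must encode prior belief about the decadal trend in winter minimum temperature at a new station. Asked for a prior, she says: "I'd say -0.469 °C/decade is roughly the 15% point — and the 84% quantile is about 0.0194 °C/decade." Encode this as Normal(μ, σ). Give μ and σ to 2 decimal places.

μ = -0.22, σ = 0.24

The p-quantile of Normal(μ,σ) is μ + z_p·σ, with z_{0.15} = -1.036 and z_{0.84} = 0.9945.
Eliminate σ: μ = (z₂·x₁ − z₁·x₂)/(z₂ − z₁) = (0.9945·-0.469 − (-1.036)·0.0194)/2.031 = -0.22.
Then σ = (x₂ − x₁)/(z₂ − z₁) = (0.0194 − -0.469)/2.031 = 0.24.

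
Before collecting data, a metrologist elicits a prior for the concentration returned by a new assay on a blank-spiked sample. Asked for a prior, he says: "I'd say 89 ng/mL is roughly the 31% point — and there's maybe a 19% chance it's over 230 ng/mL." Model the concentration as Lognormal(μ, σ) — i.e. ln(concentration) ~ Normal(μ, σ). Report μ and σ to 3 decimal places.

μ ≈ 4.831, σ ≈ 0.691

If T ~ Lognormal(μ,σ) then ln T ~ Normal(μ,σ), so the p-quantile of ln T is μ + z_p·σ.
ln(89) = 4.489 and ln(230) = 5.438; z_{0.31} = -0.4959, z_{0.81} = 0.8779.
σ = (5.438 − 4.489)/(0.8779 − (-0.4959)) = 0.691.
μ = 4.489 − (-0.4959)·0.691 = 4.831.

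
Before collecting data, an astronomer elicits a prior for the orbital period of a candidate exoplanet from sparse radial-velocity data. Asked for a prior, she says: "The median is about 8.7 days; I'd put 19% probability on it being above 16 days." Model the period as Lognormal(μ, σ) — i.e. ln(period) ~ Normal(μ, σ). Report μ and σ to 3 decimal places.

μ ≈ 2.163, σ ≈ 0.694

If T ~ Lognormal(μ,σ) then ln T ~ Normal(μ,σ), so the p-quantile of ln T is μ + z_p·σ.
ln(8.7) = 2.163 and ln(16) = 2.773; z_{0.5} = 0, z_{0.81} = 0.8779.
σ = (2.773 − 2.163)/(0.8779 − (0)) = 0.694.
μ = 2.163 − (0)·0.694 = 2.163.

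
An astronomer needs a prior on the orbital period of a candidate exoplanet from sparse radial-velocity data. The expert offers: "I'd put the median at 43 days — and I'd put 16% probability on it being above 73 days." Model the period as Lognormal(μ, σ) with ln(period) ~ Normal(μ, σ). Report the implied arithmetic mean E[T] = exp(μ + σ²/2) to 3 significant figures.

If T ~ Lognormal(μ,σ) then ln T ~ Normal(μ,σ), so the p-quantile of ln T is μ + z_p·σ.
ln(43) = 3.761 and ln(73) = 4.29; z_{0.5} = 0, z_{0.84} = 0.9945.
σ = (4.29 − 3.761)/(0.9945 − (0)) = 0.532.
μ = 3.761 − (0)·0.532 = 3.761.
E[T] = exp(μ + σ²/2) = exp(3.761 + 0.1416) = 49.5 days.

E[T] ≈ 49.5 days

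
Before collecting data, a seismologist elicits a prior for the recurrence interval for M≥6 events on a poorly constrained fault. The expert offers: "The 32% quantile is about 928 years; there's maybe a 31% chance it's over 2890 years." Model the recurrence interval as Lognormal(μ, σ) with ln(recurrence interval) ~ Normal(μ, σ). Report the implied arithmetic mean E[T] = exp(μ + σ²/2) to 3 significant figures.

If T ~ Lognormal(μ,σ) then ln T ~ Normal(μ,σ), so the p-quantile of ln T is μ + z_p·σ.
ln(928) = 6.833 and ln(2890) = 7.969; z_{0.32} = -0.4677, z_{0.69} = 0.4959.
σ = (7.969 − 6.833)/(0.4959 − (-0.4677)) = 1.179.
μ = 6.833 − (-0.4677)·1.179 = 7.384.
E[T] = exp(μ + σ²/2) = exp(7.384 + 0.6950) = 3230 years.

E[T] ≈ 3230 years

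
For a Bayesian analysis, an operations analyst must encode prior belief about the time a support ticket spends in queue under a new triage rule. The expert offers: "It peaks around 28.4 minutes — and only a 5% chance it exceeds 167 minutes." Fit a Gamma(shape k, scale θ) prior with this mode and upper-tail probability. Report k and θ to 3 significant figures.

Gamma(k,θ) with k>1 has mode (k−1)θ, so θ = 28.4/(k−1).
Need P(X < 167) = 0.95 with θ tied to k this way. Start at k = 2, θ = 28.4: P(X<167) ≈ 0.981.
Too high — lower k to spread out. Iterating converges to k ≈ 1.73.
Then θ = 28.4/(1.73−1) ≈ 38.8.

k ≈ 1.73, θ ≈ 38.8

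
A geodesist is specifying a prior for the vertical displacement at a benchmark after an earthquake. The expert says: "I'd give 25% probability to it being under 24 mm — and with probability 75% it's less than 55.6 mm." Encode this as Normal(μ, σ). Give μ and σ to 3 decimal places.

For Normal(μ,σ), the p-quantile is μ + z_p·σ. Here z_{0.25} = -0.6745, z_{0.75} = 0.6745.
So 24 = μ − 0.6745σ and 55.6 = μ + 0.6745σ.
Subtracting: σ = (55.6 − 24)/(0.6745 − (-0.6745)) = 23.425.
Then μ = 24 − (-0.6745)·23.425 = 39.800.

μ = 39.800, σ = 23.425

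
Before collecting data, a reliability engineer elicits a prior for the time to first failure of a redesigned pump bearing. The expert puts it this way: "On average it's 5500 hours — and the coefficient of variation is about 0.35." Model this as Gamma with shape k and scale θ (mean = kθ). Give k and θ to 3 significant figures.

For Gamma(k, scale θ): mean = kθ, variance = kθ², so CV = 1/√k.
CV = 0.35, hence k = 1/CV² = 8.16.
Then θ = mean/k = 5500/8.16 = 674.

k ≈ 8.16, θ ≈ 674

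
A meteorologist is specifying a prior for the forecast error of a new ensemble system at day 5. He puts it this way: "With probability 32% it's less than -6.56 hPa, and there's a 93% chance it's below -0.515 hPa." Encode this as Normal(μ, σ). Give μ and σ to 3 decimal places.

The p-quantile of Normal(μ,σ) is μ + z_p·σ, with z_{0.32} = -0.4677 and z_{0.93} = 1.476.
Eliminate σ: μ = (z₂·x₁ − z₁·x₂)/(z₂ − z₁) = (1.476·-6.56 − (-0.4677)·-0.515)/1.943 = -5.105.
Then σ = (x₂ − x₁)/(z₂ − z₁) = (-0.515 − -6.56)/1.943 = 3.110.

μ = -5.105, σ = 3.110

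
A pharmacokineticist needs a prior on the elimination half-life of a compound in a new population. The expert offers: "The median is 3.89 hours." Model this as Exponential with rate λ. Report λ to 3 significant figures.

λ ≈ 0.178

Exponential median = ln 2 / λ, so λ = ln 2 / 3.89 = 0.178.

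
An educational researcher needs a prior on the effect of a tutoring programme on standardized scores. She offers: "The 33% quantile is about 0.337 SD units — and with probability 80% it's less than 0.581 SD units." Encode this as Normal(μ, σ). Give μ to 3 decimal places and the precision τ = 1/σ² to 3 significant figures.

μ = 0.421, τ = 27.6

The p-quantile of Normal(μ,σ) is μ + z_p·σ, with z_{0.33} = -0.4399 and z_{0.8} = 0.8416.
Eliminate σ: μ = (z₂·x₁ − z₁·x₂)/(z₂ − z₁) = (0.8416·0.337 − (-0.4399)·0.581)/1.282 = 0.421.
Then σ = (x₂ − x₁)/(z₂ − z₁) = (0.581 − 0.337)/1.282 = 0.190.
Precision τ = 1/σ² = 1/0.1904² = 27.6.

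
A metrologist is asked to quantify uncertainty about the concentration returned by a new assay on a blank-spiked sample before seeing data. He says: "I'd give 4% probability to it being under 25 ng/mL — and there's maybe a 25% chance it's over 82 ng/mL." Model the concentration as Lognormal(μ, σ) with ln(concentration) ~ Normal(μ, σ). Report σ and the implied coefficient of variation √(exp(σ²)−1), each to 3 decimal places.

σ ≈ 0.490, CV ≈ 0.521

If T ~ Lognormal(μ,σ) then ln T ~ Normal(μ,σ), so the p-quantile of ln T is μ + z_p·σ.
ln(25) = 3.219 and ln(82) = 4.407; z_{0.04} = -1.751, z_{0.75} = 0.6745.
σ = (4.407 − 3.219)/(0.6745 − (-1.751)) = 0.490.
μ = 3.219 − (-1.751)·0.490 = 4.076.
CV = √(exp(σ²)−1) = √(exp(0.2399)−1) = 0.521.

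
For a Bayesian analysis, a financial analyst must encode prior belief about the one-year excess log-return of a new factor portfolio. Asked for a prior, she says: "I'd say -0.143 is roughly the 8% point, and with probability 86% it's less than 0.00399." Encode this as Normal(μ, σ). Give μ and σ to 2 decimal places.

μ = -0.06, σ = 0.06

The p-quantile of Normal(μ,σ) is μ + z_p·σ, with z_{0.08} = -1.405 and z_{0.86} = 1.08.
Eliminate σ: μ = (z₂·x₁ − z₁·x₂)/(z₂ − z₁) = (1.08·-0.143 − (-1.405)·0.00399)/2.485 = -0.06.
Then σ = (x₂ − x₁)/(z₂ − z₁) = (0.00399 − -0.143)/2.485 = 0.06.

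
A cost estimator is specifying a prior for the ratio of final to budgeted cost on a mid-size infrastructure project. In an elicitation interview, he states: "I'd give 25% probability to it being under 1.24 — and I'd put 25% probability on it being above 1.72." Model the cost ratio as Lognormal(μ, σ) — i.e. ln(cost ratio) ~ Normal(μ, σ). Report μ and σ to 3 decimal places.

μ ≈ 0.379, σ ≈ 0.243

If T ~ Lognormal(μ,σ) then ln T ~ Normal(μ,σ), so the p-quantile of ln T is μ + z_p·σ.
ln(1.24) = 0.2151 and ln(1.72) = 0.5423; z_{0.25} = -0.6745, z_{0.75} = 0.6745.
σ = (0.5423 − 0.2151)/(0.6745 − (-0.6745)) = 0.243.
μ = 0.2151 − (-0.6745)·0.243 = 0.379.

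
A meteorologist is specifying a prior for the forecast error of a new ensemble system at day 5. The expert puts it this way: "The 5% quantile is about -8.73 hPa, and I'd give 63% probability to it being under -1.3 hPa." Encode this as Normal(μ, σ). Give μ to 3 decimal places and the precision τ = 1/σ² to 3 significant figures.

The p-quantile of Normal(μ,σ) is μ + z_p·σ, with z_{0.05} = -1.645 and z_{0.63} = 0.3319.
Eliminate σ: μ = (z₂·x₁ − z₁·x₂)/(z₂ − z₁) = (0.3319·-8.73 − (-1.645)·-1.3)/1.977 = -2.547.
Then σ = (x₂ − x₁)/(z₂ − z₁) = (-1.3 − -8.73)/1.977 = 3.759.
Precision τ = 1/σ² = 1/3.759² = 0.0708.

μ = -2.547, τ = 0.0708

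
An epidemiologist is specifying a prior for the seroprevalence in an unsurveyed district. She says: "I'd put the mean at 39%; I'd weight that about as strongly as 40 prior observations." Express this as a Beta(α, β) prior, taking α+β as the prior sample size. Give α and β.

α = 15.6, β = 24.4

Under the effective-sample-size interpretation, Beta(α, β) has prior mean α/(α+β) and prior sample size α+β.
So α+β = 40 and α/(α+β) = 0.39, giving α = 0.39·40 = 15.6 and β = 40 − 15.6 = 24.4.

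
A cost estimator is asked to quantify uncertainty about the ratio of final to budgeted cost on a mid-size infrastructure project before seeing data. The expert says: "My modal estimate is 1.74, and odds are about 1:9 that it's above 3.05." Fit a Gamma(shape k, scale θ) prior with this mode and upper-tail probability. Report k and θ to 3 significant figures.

k ≈ 7.03, θ ≈ 0.289

Gamma(k,θ) with k>1 has mode (k−1)θ, so θ = 1.74/(k−1).
Need P(X < 3.05) = 0.9 with θ tied to k this way. Start at k = 2, θ = 1.74: P(X<3.05) ≈ 0.523.
Too low — raise k to concentrate. Iterating converges to k ≈ 7.03.
Then θ = 1.74/(7.03−1) ≈ 0.289.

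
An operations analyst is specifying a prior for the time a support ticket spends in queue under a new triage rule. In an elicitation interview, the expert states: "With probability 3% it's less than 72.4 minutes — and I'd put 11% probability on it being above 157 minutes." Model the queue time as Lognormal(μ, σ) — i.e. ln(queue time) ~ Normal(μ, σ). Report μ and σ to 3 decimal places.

If T ~ Lognormal(μ,σ) then ln T ~ Normal(μ,σ), so the p-quantile of ln T is μ + z_p·σ.
ln(72.4) = 4.282 and ln(157) = 5.056; z_{0.03} = -1.881, z_{0.89} = 1.227.
σ = (5.056 − 4.282)/(1.227 − (-1.881)) = 0.249.
μ = 4.282 − (-1.881)·0.249 = 4.751.

μ ≈ 4.751, σ ≈ 0.249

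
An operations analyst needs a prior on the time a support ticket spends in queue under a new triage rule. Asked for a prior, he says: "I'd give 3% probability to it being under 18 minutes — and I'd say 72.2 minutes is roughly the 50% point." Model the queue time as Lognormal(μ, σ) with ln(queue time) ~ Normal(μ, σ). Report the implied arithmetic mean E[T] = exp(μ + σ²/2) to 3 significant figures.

E[T] ≈ 94.8 minutes

If T ~ Lognormal(μ,σ) then ln T ~ Normal(μ,σ), so the p-quantile of ln T is μ + z_p·σ.
ln(18) = 2.89 and ln(72.2) = 4.279; z_{0.03} = -1.881, z_{0.5} = 0.
σ = (4.279 − 2.89)/(0 − (-1.881)) = 0.739.
μ = 2.89 − (-1.881)·0.739 = 4.279.
E[T] = exp(μ + σ²/2) = exp(4.279 + 0.2727) = 94.8 minutes.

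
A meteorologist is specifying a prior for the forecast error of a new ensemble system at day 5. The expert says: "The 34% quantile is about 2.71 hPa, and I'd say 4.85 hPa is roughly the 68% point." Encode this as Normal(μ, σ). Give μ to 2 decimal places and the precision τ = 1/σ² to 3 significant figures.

μ = 3.71, τ = 0.169

The p-quantile of Normal(μ,σ) is μ + z_p·σ, with z_{0.34} = -0.4125 and z_{0.68} = 0.4677.
Eliminate σ: μ = (z₂·x₁ − z₁·x₂)/(z₂ − z₁) = (0.4677·2.71 − (-0.4125)·4.85)/0.8802 = 3.71.
Then σ = (x₂ − x₁)/(z₂ − z₁) = (4.85 − 2.71)/0.8802 = 2.43.
Precision τ = 1/σ² = 1/2.431² = 0.169.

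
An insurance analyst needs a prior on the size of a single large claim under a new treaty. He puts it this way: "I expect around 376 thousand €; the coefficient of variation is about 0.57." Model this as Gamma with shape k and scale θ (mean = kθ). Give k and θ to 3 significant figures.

k ≈ 3.08, θ ≈ 122

For Gamma(k, scale θ): mean = kθ, variance = kθ², so CV = 1/√k.
CV = 0.57, hence k = 1/CV² = 3.08.
Then θ = mean/k = 376/3.08 = 122.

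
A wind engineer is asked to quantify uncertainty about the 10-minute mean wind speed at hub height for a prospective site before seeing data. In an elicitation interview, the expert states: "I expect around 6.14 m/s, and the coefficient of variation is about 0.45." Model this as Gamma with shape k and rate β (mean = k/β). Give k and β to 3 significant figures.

k ≈ 4.94, β ≈ 0.804

For Gamma(k, rate β): mean = k/β, variance = k/β², so CV = 1/√k.
CV = 0.45, hence k = 1/CV² = 4.94.
Then β = k/mean = 4.94/6.14 = 0.804.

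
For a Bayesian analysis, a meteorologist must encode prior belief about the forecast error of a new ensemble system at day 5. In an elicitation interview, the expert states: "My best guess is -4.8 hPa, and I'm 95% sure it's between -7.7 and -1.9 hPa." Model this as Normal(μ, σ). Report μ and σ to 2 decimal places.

μ = -4.80, σ = 1.48

A symmetric 95% interval runs μ ± z·σ with z = 1.96.
Half-width = 2.9, so σ = 2.9/1.96 = 1.48.
μ is the stated best guess, -4.80.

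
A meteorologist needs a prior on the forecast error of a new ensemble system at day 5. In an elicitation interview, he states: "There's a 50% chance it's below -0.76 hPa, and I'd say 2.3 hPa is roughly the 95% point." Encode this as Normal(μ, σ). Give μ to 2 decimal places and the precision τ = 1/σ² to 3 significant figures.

μ = -0.76, τ = 0.289

The p-quantile of Normal(μ,σ) is μ + z_p·σ, with z_{0.5} = 0 and z_{0.95} = 1.645.
Eliminate σ: μ = (z₂·x₁ − z₁·x₂)/(z₂ − z₁) = (1.645·-0.76 − (0)·2.3)/1.645 = -0.76.
Then σ = (x₂ − x₁)/(z₂ − z₁) = (2.3 − -0.76)/1.645 = 1.86.
Precision τ = 1/σ² = 1/1.86² = 0.289.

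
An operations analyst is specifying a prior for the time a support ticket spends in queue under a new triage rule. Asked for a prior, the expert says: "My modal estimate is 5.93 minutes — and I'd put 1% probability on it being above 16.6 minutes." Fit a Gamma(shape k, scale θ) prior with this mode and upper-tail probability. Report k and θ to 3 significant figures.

Gamma(k,θ) with k>1 has mode (k−1)θ, so θ = 5.93/(k−1).
Need P(X < 16.6) = 0.99 with θ tied to k this way. Start at k = 2, θ = 5.93: P(X<16.6) ≈ 0.769.
Too low — raise k to concentrate. Iterating converges to k ≈ 5.32.
Then θ = 5.93/(5.32−1) ≈ 1.37.

k ≈ 5.32, θ ≈ 1.37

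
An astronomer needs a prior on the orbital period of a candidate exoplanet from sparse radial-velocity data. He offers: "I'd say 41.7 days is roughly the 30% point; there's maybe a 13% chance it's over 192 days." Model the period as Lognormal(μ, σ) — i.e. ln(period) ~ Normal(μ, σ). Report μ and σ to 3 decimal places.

μ ≈ 4.216, σ ≈ 0.925

If T ~ Lognormal(μ,σ) then ln T ~ Normal(μ,σ), so the p-quantile of ln T is μ + z_p·σ.
ln(41.7) = 3.731 and ln(192) = 5.257; z_{0.3} = -0.5244, z_{0.87} = 1.126.
σ = (5.257 − 3.731)/(1.126 − (-0.5244)) = 0.925.
μ = 3.731 − (-0.5244)·0.925 = 4.216.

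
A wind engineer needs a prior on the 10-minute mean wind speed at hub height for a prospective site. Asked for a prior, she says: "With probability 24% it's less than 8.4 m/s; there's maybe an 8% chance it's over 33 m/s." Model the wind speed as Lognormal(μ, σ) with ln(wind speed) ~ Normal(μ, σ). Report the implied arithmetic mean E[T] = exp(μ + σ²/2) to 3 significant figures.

E[T] ≈ 16.4 m/s

If T ~ Lognormal(μ,σ) then ln T ~ Normal(μ,σ), so the p-quantile of ln T is μ + z_p·σ.
ln(8.4) = 2.128 and ln(33) = 3.497; z_{0.24} = -0.7063, z_{0.92} = 1.405.
σ = (3.497 − 2.128)/(1.405 − (-0.7063)) = 0.648.
μ = 2.128 − (-0.7063)·0.648 = 2.586.
E[T] = exp(μ + σ²/2) = exp(2.586 + 0.2100) = 16.4 m/s.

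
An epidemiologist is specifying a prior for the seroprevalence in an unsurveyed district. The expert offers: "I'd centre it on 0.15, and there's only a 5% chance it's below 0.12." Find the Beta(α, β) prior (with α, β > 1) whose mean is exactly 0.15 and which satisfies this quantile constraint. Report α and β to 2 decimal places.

α ≈ 53.15, β ≈ 301.17

With mean 0.15 fixed, write α = 0.15s, β = 0.85s where s = α+β.
Need P(θ < 0.12) = 0.05 under Beta(0.15s, 0.85s). Normal approximation: (q−m)/√(m(1−m)/s) ≈ z_{0.05} = -1.64, so s ≈ 0.15·0.85·(-1.64)²/(0.12−0.15)² = 383.3.
At s = 383.3: P(θ<0.12) ≈ 0.043. Adjusting to match 0.05 gives s ≈ 354.32.
So α = 0.15·354.32 ≈ 53.15, β = 0.85·354.32 ≈ 301.17.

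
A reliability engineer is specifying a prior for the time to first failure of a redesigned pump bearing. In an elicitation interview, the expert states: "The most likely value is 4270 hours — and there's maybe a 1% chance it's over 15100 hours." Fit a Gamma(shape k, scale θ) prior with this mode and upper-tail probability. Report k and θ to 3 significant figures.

Gamma(k,θ) with k>1 has mode (k−1)θ, so θ = 4270/(k−1).
Need P(X < 15100) = 0.99 with θ tied to k this way. Start at k = 2, θ = 4270: P(X<15100) ≈ 0.868.
Too low — raise k to concentrate. Iterating converges to k ≈ 3.71.
Then θ = 4270/(3.71−1) ≈ 1580.

k ≈ 3.71, θ ≈ 1580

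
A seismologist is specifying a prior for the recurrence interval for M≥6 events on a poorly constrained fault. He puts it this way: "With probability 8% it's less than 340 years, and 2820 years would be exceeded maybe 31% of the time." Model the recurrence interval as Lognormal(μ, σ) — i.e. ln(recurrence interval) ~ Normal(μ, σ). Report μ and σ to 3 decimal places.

μ ≈ 7.393, σ ≈ 1.113

If T ~ Lognormal(μ,σ) then ln T ~ Normal(μ,σ), so the p-quantile of ln T is μ + z_p·σ.
ln(340) = 5.829 and ln(2820) = 7.944; z_{0.08} = -1.405, z_{0.69} = 0.4959.
σ = (7.944 − 5.829)/(0.4959 − (-1.405)) = 1.113.
μ = 5.829 − (-1.405)·1.113 = 7.393.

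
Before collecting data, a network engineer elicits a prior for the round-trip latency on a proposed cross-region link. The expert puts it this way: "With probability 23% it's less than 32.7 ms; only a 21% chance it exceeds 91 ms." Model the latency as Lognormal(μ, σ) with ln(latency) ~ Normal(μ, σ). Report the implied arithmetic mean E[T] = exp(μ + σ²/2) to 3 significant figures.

If T ~ Lognormal(μ,σ) then ln T ~ Normal(μ,σ), so the p-quantile of ln T is μ + z_p·σ.
ln(32.7) = 3.487 and ln(91) = 4.511; z_{0.23} = -0.7388, z_{0.79} = 0.8064.
σ = (4.511 − 3.487)/(0.8064 − (-0.7388)) = 0.662.
μ = 3.487 − (-0.7388)·0.662 = 3.977.
E[T] = exp(μ + σ²/2) = exp(3.977 + 0.2193) = 66.4 ms.

E[T] ≈ 66.4 ms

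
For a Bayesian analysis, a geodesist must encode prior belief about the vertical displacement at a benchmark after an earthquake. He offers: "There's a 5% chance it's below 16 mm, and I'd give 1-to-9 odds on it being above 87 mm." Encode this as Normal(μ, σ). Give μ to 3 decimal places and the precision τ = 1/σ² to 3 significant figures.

μ = 55.907, τ = 0.0017

The p-quantile of Normal(μ,σ) is μ + z_p·σ, with z_{0.05} = -1.645 and z_{0.9} = 1.282.
Eliminate σ: μ = (z₂·x₁ − z₁·x₂)/(z₂ − z₁) = (1.282·16 − (-1.645)·87)/2.926 = 55.907.
Then σ = (x₂ − x₁)/(z₂ − z₁) = (87 − 16)/2.926 = 24.262.
Precision τ = 1/σ² = 1/24.26² = 0.0017.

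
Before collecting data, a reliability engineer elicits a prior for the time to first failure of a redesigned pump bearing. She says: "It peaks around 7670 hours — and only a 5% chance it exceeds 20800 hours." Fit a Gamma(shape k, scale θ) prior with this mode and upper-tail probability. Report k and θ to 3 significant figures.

Gamma(k,θ) with k>1 has mode (k−1)θ, so θ = 7670/(k−1).
Need P(X < 20800) = 0.95 with θ tied to k this way. Start at k = 2, θ = 7670: P(X<20800) ≈ 0.753.
Too low — raise k to concentrate. Iterating converges to k ≈ 3.7.
Then θ = 7670/(3.7−1) ≈ 2840.

k ≈ 3.7, θ ≈ 2840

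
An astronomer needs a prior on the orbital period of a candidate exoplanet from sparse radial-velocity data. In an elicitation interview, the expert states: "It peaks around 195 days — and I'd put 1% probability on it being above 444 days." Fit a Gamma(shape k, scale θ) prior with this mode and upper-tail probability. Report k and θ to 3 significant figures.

k ≈ 8.07, θ ≈ 27.6

Gamma(k,θ) with k>1 has mode (k−1)θ, so θ = 195/(k−1).
Need P(X < 444) = 0.99 with θ tied to k this way. Start at k = 2, θ = 195: P(X<444) ≈ 0.664.
Too low — raise k to concentrate. Iterating converges to k ≈ 8.07.
Then θ = 195/(8.07−1) ≈ 27.6.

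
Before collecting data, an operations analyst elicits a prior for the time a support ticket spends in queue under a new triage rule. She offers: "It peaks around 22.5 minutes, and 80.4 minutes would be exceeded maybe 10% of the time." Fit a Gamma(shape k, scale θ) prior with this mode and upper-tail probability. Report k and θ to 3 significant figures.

k ≈ 2.15, θ ≈ 19.5

Gamma(k,θ) with k>1 has mode (k−1)θ, so θ = 22.5/(k−1).
Need P(X < 80.4) = 0.9 with θ tied to k this way. Start at k = 2, θ = 22.5: P(X<80.4) ≈ 0.872.
Too low — raise k to concentrate. Iterating converges to k ≈ 2.15.
Then θ = 22.5/(2.15−1) ≈ 19.5.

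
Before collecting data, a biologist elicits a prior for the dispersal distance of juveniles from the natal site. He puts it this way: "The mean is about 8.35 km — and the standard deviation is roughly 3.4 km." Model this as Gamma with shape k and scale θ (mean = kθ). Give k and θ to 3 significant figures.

k ≈ 6.03, θ ≈ 1.38

For Gamma(k, scale θ): mean = kθ, variance = kθ², so CV = 1/√k.
CV = SD/mean = 3.4/8.35 = 0.4072, hence k = 1/CV² = 6.03.
Then θ = mean/k = 8.35/6.03 = 1.38.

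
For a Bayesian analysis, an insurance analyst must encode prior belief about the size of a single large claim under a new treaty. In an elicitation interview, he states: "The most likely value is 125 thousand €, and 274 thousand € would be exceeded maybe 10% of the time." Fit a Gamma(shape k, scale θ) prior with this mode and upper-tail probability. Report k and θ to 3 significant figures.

k ≈ 4.12, θ ≈ 40

Gamma(k,θ) with k>1 has mode (k−1)θ, so θ = 125/(k−1).
Need P(X < 274) = 0.9 with θ tied to k this way. Start at k = 2, θ = 125: P(X<274) ≈ 0.643.
Too low — raise k to concentrate. Iterating converges to k ≈ 4.12.
Then θ = 125/(4.12−1) ≈ 40.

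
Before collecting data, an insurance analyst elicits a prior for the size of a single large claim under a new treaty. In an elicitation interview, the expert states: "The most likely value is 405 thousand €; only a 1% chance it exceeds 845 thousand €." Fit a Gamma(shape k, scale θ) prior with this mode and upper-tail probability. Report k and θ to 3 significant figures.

Gamma(k,θ) with k>1 has mode (k−1)θ, so θ = 405/(k−1).
Need P(X < 845) = 0.99 with θ tied to k this way. Start at k = 2, θ = 405: P(X<845) ≈ 0.617.
Too low — raise k to concentrate. Iterating converges to k ≈ 10.
Then θ = 405/(10−1) ≈ 45.

k ≈ 10, θ ≈ 45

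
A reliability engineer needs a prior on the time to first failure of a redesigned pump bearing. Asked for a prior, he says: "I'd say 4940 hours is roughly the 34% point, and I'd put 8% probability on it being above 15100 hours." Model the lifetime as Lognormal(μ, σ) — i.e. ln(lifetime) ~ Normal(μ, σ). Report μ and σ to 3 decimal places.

μ ≈ 8.759, σ ≈ 0.615

If T ~ Lognormal(μ,σ) then ln T ~ Normal(μ,σ), so the p-quantile of ln T is μ + z_p·σ.
ln(4940) = 8.505 and ln(15100) = 9.622; z_{0.34} = -0.4125, z_{0.92} = 1.405.
σ = (9.622 − 8.505)/(1.405 − (-0.4125)) = 0.615.
μ = 8.505 − (-0.4125)·0.615 = 8.759.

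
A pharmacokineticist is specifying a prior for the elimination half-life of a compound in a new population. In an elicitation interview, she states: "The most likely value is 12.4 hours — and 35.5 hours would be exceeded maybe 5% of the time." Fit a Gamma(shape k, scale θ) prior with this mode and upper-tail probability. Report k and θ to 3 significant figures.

Gamma(k,θ) with k>1 has mode (k−1)θ, so θ = 12.4/(k−1).
Need P(X < 35.5) = 0.95 with θ tied to k this way. Start at k = 2, θ = 12.4: P(X<35.5) ≈ 0.779.
Too low — raise k to concentrate. Iterating converges to k ≈ 3.41.
Then θ = 12.4/(3.41−1) ≈ 5.14.

k ≈ 3.41, θ ≈ 5.14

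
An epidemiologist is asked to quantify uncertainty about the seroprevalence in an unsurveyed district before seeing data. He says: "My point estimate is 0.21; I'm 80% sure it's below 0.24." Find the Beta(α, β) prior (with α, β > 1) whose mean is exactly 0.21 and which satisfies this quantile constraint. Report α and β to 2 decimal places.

With mean 0.21 fixed, write α = 0.21s, β = 0.79s where s = α+β.
Need P(θ < 0.24) = 0.8 under Beta(0.21s, 0.79s). Normal approximation: (q−m)/√(m(1−m)/s) ≈ z_{0.8} = 0.842, so s ≈ 0.21·0.79·(0.842)²/(0.24−0.21)² = 130.6.
At s = 130.6: P(θ<0.24) ≈ 0.804. Adjusting to match 0.8 gives s ≈ 126.24.
So α = 0.21·126.24 ≈ 26.51, β = 0.79·126.24 ≈ 99.73.

α ≈ 26.51, β ≈ 99.73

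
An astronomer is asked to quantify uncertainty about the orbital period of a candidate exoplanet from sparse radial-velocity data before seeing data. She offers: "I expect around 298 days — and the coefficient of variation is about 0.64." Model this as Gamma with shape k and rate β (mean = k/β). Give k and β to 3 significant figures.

For Gamma(k, rate β): mean = k/β, variance = k/β², so CV = 1/√k.
CV = 0.64, hence k = 1/CV² = 2.44.
Then β = k/mean = 2.44/298 = 0.00819.

k ≈ 2.44, β ≈ 0.00819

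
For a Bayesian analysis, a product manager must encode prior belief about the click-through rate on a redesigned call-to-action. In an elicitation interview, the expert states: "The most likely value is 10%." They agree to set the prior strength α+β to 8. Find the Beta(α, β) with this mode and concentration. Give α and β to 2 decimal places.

For α,β > 1 the Beta mode is (α−1)/(α+β−2). With α+β = 8, the mode is (α−1)/6.
Set (α−1)/6 = 0.1 → α = 1 + 0.1·6 = 1.60.
β = 8 − α = 6.40.

α = 1.60, β = 6.40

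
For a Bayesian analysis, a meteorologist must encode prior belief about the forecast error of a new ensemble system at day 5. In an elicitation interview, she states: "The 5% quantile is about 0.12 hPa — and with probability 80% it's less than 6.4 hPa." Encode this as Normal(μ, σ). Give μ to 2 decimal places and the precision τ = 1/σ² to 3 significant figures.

The p-quantile of Normal(μ,σ) is μ + z_p·σ, with z_{0.05} = -1.645 and z_{0.8} = 0.8416.
Eliminate σ: μ = (z₂·x₁ − z₁·x₂)/(z₂ − z₁) = (0.8416·0.12 − (-1.645)·6.4)/2.486 = 4.27.
Then σ = (x₂ − x₁)/(z₂ − z₁) = (6.4 − 0.12)/2.486 = 2.53.
Precision τ = 1/σ² = 1/2.526² = 0.157.

μ = 4.27, τ = 0.157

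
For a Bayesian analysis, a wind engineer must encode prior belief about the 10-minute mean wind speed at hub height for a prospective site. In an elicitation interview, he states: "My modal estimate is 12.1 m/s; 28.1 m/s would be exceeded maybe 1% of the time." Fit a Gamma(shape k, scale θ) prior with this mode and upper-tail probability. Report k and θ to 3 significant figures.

k ≈ 7.72, θ ≈ 1.8

Gamma(k,θ) with k>1 has mode (k−1)θ, so θ = 12.1/(k−1).
Need P(X < 28.1) = 0.99 with θ tied to k this way. Start at k = 2, θ = 12.1: P(X<28.1) ≈ 0.674.
Too low — raise k to concentrate. Iterating converges to k ≈ 7.72.
Then θ = 12.1/(7.72−1) ≈ 1.8.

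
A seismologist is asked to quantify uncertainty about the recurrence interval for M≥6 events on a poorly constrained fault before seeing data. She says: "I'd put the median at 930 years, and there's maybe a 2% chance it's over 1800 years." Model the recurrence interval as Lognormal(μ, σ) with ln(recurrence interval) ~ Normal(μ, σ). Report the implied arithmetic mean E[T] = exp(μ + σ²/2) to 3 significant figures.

E[T] ≈ 979 years

If T ~ Lognormal(μ,σ) then ln T ~ Normal(μ,σ), so the p-quantile of ln T is μ + z_p·σ.
ln(930) = 6.835 and ln(1800) = 7.496; z_{0.5} = 0, z_{0.98} = 2.054.
σ = (7.496 − 6.835)/(2.054 − (0)) = 0.322.
μ = 6.835 − (0)·0.322 = 6.835.
E[T] = exp(μ + σ²/2) = exp(6.835 + 0.0517) = 979 years.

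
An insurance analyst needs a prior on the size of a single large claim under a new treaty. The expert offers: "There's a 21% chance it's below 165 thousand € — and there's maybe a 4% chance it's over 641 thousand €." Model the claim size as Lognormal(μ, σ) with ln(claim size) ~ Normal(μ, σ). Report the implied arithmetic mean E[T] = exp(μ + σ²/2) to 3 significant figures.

If T ~ Lognormal(μ,σ) then ln T ~ Normal(μ,σ), so the p-quantile of ln T is μ + z_p·σ.
ln(165) = 5.106 and ln(641) = 6.463; z_{0.21} = -0.8064, z_{0.96} = 1.751.
σ = (6.463 − 5.106)/(1.751 − (-0.8064)) = 0.531.
μ = 5.106 − (-0.8064)·0.531 = 5.534.
E[T] = exp(μ + σ²/2) = exp(5.534 + 0.1408) = 291 thousand €.

E[T] ≈ 291 thousand €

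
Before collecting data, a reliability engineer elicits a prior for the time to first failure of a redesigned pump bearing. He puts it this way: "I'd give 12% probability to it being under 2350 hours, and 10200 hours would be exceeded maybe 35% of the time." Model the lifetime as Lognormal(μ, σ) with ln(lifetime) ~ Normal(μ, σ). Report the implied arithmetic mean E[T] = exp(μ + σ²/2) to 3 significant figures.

If T ~ Lognormal(μ,σ) then ln T ~ Normal(μ,σ), so the p-quantile of ln T is μ + z_p·σ.
ln(2350) = 7.762 and ln(10200) = 9.23; z_{0.12} = -1.175, z_{0.65} = 0.3853.
σ = (9.23 − 7.762)/(0.3853 − (-1.175)) = 0.941.
μ = 7.762 − (-1.175)·0.941 = 8.868.
E[T] = exp(μ + σ²/2) = exp(8.868 + 0.4426) = 11100 hours.

E[T] ≈ 11100 hours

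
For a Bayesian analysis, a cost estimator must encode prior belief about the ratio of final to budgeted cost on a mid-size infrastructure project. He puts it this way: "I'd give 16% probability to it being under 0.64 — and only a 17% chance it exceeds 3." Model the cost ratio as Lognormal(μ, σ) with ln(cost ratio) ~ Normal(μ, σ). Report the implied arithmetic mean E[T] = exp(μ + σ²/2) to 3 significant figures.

If T ~ Lognormal(μ,σ) then ln T ~ Normal(μ,σ), so the p-quantile of ln T is μ + z_p·σ.
ln(0.64) = -0.4463 and ln(3) = 1.099; z_{0.16} = -0.9945, z_{0.83} = 0.9542.
σ = (1.099 − -0.4463)/(0.9542 − (-0.9945)) = 0.793.
μ = -0.4463 − (-0.9945)·0.793 = 0.342.
E[T] = exp(μ + σ²/2) = exp(0.342 + 0.3143) = 1.93.

E[T] ≈ 1.93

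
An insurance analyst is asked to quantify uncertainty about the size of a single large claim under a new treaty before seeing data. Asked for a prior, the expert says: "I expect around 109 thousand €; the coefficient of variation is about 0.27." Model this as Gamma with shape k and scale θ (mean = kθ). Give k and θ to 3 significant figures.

For Gamma(k, scale θ): mean = kθ, variance = kθ², so CV = 1/√k.
CV = 0.27, hence k = 1/CV² = 13.7.
Then θ = mean/k = 109/13.7 = 7.95.

k ≈ 13.7, θ ≈ 7.95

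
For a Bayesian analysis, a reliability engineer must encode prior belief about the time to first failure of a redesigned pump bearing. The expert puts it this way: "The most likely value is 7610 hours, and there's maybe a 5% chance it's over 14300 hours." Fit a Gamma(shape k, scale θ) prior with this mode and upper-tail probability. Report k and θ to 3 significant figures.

Gamma(k,θ) with k>1 has mode (k−1)θ, so θ = 7610/(k−1).
Need P(X < 14300) = 0.95 with θ tied to k this way. Start at k = 2, θ = 7610: P(X<14300) ≈ 0.560.
Too low — raise k to concentrate. Iterating converges to k ≈ 7.99.
Then θ = 7610/(7.99−1) ≈ 1090.

k ≈ 7.99, θ ≈ 1090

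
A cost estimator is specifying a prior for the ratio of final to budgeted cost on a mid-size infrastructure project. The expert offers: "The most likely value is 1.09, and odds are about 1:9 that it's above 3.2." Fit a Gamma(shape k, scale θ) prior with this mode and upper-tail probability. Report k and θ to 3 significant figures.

Gamma(k,θ) with k>1 has mode (k−1)θ, so θ = 1.09/(k−1).
Need P(X < 3.2) = 0.9 with θ tied to k this way. Start at k = 2, θ = 1.09: P(X<3.2) ≈ 0.791.
Too low — raise k to concentrate. Iterating converges to k ≈ 2.64.
Then θ = 1.09/(2.64−1) ≈ 0.664.

k ≈ 2.64, θ ≈ 0.664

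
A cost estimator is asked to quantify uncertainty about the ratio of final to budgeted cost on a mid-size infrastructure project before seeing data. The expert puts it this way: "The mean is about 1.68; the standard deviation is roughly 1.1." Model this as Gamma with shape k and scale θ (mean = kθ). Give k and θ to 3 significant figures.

k ≈ 2.33, θ ≈ 0.72

For Gamma(k, scale θ): mean = kθ, variance = kθ², so CV = 1/√k.
CV = SD/mean = 1.1/1.68 = 0.6548, hence k = 1/CV² = 2.33.
Then θ = mean/k = 1.68/2.33 = 0.72.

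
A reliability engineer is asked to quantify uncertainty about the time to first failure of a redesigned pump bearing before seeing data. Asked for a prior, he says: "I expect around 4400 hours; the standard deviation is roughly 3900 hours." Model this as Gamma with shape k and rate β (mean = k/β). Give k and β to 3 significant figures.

k ≈ 1.27, β ≈ 0.000289

For Gamma(k, rate β): mean = k/β, variance = k/β², so CV = 1/√k.
CV = SD/mean = 3900/4400 = 0.8864, hence k = 1/CV² = 1.27.
Then β = k/mean = 1.27/4400 = 0.000289.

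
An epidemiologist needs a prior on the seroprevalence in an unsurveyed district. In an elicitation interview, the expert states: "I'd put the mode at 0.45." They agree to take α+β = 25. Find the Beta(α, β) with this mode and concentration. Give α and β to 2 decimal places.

α = 11.35, β = 13.65

For α,β > 1 the Beta mode is (α−1)/(α+β−2). With α+β = 25, the mode is (α−1)/23.
Set (α−1)/23 = 0.45 → α = 1 + 0.45·23 = 11.35.
β = 25 − α = 13.65.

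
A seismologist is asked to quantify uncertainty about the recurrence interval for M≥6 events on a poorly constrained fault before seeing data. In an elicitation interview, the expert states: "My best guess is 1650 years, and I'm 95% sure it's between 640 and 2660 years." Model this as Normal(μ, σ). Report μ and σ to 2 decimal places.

A symmetric 95% interval runs μ ± z·σ with z = 1.96.
Half-width = 1010, so σ = 1010/1.96 = 515.32.
μ is the stated best guess, 1650.00.

μ = 1650.00, σ = 515.32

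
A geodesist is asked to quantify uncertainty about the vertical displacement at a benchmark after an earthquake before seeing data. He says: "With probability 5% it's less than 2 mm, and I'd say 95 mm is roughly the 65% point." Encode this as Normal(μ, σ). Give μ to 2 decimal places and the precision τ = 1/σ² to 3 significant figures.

μ = 77.35, τ = 0.000477

For Normal(μ,σ), the p-quantile is μ + z_p·σ. Here z_{0.05} = -1.645, z_{0.65} = 0.3853.
So 2 = μ − 1.645σ and 95 = μ + 0.3853σ.
Subtracting: σ = (95 − 2)/(0.3853 − (-1.645)) = 45.81.
Then μ = 2 − (-1.645)·45.81 = 77.35.
Precision τ = 1/σ² = 1/45.81² = 0.000477.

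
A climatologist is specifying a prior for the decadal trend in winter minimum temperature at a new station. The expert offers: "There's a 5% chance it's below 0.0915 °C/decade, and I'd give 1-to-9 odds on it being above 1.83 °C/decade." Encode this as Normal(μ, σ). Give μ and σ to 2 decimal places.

μ = 1.07, σ = 0.59

For Normal(μ,σ), the p-quantile is μ + z_p·σ. Here z_{0.05} = -1.645, z_{0.9} = 1.282.
So 0.0915 = μ − 1.645σ and 1.83 = μ + 1.282σ.
Subtracting: σ = (1.83 − 0.0915)/(1.282 − (-1.645)) = 0.59.
Then μ = 0.0915 − (-1.645)·0.59 = 1.07.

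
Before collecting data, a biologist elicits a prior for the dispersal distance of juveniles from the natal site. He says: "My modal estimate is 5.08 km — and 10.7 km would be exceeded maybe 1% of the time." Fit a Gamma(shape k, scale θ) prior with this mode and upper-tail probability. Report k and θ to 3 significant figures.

k ≈ 9.76, θ ≈ 0.58

Gamma(k,θ) with k>1 has mode (k−1)θ, so θ = 5.08/(k−1).
Need P(X < 10.7) = 0.99 with θ tied to k this way. Start at k = 2, θ = 5.08: P(X<10.7) ≈ 0.622.
Too low — raise k to concentrate. Iterating converges to k ≈ 9.76.
Then θ = 5.08/(9.76−1) ≈ 0.58.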